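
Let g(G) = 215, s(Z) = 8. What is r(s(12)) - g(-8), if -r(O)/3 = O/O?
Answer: -218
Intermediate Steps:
r(O) = -3 (r(O) = -3*O/O = -3*1 = -3)
r(s(12)) - g(-8) = -3 - 1*215 = -3 - 215 = -218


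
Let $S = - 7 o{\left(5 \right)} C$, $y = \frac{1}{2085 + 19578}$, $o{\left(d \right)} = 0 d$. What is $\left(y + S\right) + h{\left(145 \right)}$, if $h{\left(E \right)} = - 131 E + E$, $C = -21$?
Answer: $- \frac{408347549}{21663} \approx -18850.0$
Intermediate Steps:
$o{\left(d \right)} = 0$
$y = \frac{1}{21663} \approx 4.6162 \cdot 10^{-5}$
$h{\left(E \right)} = - 130 E$
$S = 0$ ($S = \left(-7\right) 0 \left(-21\right) = 0 \left(-21\right) = 0$)
$\left(y + S\right) + h{\left(145 \right)} = \left(\frac{1}{21663} + 0\right) - 18850 = \frac{1}{21663} - 18850 = - \frac{408347549}{21663}$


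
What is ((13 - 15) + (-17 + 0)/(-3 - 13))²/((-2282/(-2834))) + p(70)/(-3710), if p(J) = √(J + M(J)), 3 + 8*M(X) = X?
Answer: 318825/292096 - √1254/14840 ≈ 1.0891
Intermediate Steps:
M(X) = -3/8 + X/8
p(J) = √(-3/8 + 9*J/8) (p(J) = √(J + (-3/8 + J/8)) = √(-3/8 + 9*J/8))
((13 - 15) + (-17 + 0)/(-3 - 13))²/((-2282/(-2834))) + p(70)/(-3710) = ((13 - 15) + (-17 + 0)/(-3 - 13))²/((-2282/(-2834))) + (√(-6 + 18*70)/4)/(-3710) = (-2 - 17/(-16))²/((-2282*(-1/2834))) + (√(-6 + 1260)/4)*(-1/3710) = (-2 - 17*(-1/16))²/(1141/1417) + (√1254/4)*(-1/3710) = (-2 + 17/16)²*(1417/1141) - √1254/14840 = (-15/16)²*(1417/1141) - √1254/14840 = (225/256)*(1417/1141) - √1254/14840 = 318825/292096 - √1254/14840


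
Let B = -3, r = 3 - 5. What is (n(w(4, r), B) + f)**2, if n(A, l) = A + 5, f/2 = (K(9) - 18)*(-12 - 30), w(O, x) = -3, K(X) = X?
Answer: 574564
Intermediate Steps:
r = -2
f = 756 (f = 2*((9 - 18)*(-12 - 30)) = 2*(-9*(-42)) = 2*378 = 756)
n(A, l) = 5 + A
(n(w(4, r), B) + f)**2 = ((5 - 3) + 756)**2 = (2 + 756)**2 = 758**2 = 574564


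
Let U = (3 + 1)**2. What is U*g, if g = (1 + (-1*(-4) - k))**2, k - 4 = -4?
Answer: 400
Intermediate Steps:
k = 0 (k = 4 - 4 = 0)
U = 16 (U = 4**2 = 16)
g = 25 (g = (1 + (-1*(-4) - 1*0))**2 = (1 + (4 + 0))**2 = (1 + 4)**2 = 5**2 = 25)
U*g = 16*25 = 400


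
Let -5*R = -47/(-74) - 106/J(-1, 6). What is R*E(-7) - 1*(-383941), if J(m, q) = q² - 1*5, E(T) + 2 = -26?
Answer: 2201812217/5735 ≈ 3.8393e+5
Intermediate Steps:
E(T) = -28 (E(T) = -2 - 26 = -28)
J(m, q) = -5 + q² (J(m, q) = q² - 5 = -5 + q²)
R = 6387/11470 (R = -(-47/(-74) - 106/(-5 + 6²))/5 = -(-47*(-1/74) - 106/(-5 + 36))/5 = -(47/74 - 106/31)/5 = -⅕*(-6387/2294) = 6387/11470 ≈ 0.55684)
R*E(-7) - 1*(-383941) = (6387/11470)*(-28) - 1*(-383941) = -89418/5735 + 383941 = 2201812217/5735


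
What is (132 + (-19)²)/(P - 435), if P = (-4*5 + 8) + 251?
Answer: -493/196 ≈ -2.5153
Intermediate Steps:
P = 239 (P = (-20 + 8) + 251 = -12 + 251 = 239)
(132 + (-19)²)/(P - 435) = (132 + (-19)²)/(239 - 435) = (132 + 361)/(-196) = 493*(-1/196) = -493/196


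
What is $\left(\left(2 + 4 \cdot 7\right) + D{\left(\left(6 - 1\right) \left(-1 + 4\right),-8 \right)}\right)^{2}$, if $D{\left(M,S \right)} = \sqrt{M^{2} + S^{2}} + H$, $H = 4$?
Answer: $2601$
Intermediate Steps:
$D{\left(M,S \right)} = 4 + \sqrt{M^{2} + S^{2}}$ ($D{\left(M,S \right)} = \sqrt{M^{2} + S^{2}} + 4 = 4 + \sqrt{M^{2} + S^{2}}$)
$\left(\left(2 + 4 \cdot 7\right) + D{\left(\left(6 - 1\right) \left(-1 + 4\right),-8 \right)}\right)^{2} = \left(\left(2 + 4 \cdot 7\right) + \left(4 + \sqrt{\left(\left(6 - 1\right) \left(-1 + 4\right)\right)^{2} + \left(-8\right)^{2}}\right)\right)^{2} = \left(\left(2 + 28\right) + \left(4 + \sqrt{\left(5 \cdot 3\right)^{2} + 64}\right)\right)^{2} = \left(30 + \left(4 + \sqrt{15^{2} + 64}\right)\right)^{2} = \left(30 + \left(4 + \sqrt{225 + 64}\right)\right)^{2} = \left(30 + \left(4 + \sqrt{289}\right)\right)^{2} = \left(30 + \left(4 + 17\right)\right)^{2} = \left(30 + 21\right)^{2} = 51^{2} = 2601$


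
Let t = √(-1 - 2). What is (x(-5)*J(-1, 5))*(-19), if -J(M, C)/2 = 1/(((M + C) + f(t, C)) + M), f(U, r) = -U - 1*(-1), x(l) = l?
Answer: -40 - 10*I*√3 ≈ -40.0 - 17.32*I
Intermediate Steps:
t = I*√3 (t = √(-3) = I*√3 ≈ 1.732*I)
f(U, r) = 1 - U (f(U, r) = -U + 1 = 1 - U)
J(M, C) = -2/(1 + C + 2*M - I*√3) (J(M, C) = -2/(((M + C) + (1 - I*√3)) + M) = -2/(((C + M) + (1 - I*√3)) + M) = -2/((1 + C + M - I*√3) + M) = -2/(1 + C + 2*M - I*√3))
(x(-5)*J(-1, 5))*(-19) = -(-10)/(1 + 5 + 2*(-1) - I*√3)*(-19) = -(-10)/(1 + 5 - 2 - I*√3)*(-19) = -(-10)/(4 - I*√3)*(-19) = (10/(4 - I*√3))*(-19) = -190/(4 - I*√3)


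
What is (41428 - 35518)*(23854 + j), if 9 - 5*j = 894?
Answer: 139931070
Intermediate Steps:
j = -177 (j = 9/5 - 1/5*894 = 9/5 - 894/5 = -177)
(41428 - 35518)*(23854 + j) = (41428 - 35518)*(23854 - 177) = 5910*23677 = 139931070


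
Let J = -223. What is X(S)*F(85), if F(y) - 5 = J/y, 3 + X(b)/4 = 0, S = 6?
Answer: -2424/85 ≈ -28.518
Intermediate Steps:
X(b) = -12 (X(b) = -12 + 4*0 = -12 + 0 = -12)
F(y) = 5 - 223/y
X(S)*F(85) = -12*(5 - 223/85) = -12*202/85 = -2424/85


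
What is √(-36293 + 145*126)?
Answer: I*√18023 ≈ 134.25*I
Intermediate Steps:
√(-36293 + 145*126) = √(-36293 + 18270) = √(-18023) = I*√18023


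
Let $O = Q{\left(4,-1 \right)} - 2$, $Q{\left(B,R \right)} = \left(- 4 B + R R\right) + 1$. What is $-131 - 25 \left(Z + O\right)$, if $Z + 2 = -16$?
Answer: $719$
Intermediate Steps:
$Z = -18$ ($Z = -2 - 16 = -18$)
$Q{\left(B,R \right)} = 1 + R^{2} - 4 B$ ($Q{\left(B,R \right)} = \left(- 4 B + R^{2}\right) + 1 = \left(R^{2} - 4 B\right) + 1 = 1 + R^{2} - 4 B$)
$O = -16$ ($O = \left(1 + \left(-1\right)^{2} - 16\right) - 2 = \left(1 + 1 - 16\right) - 2 = -14 - 2 = -16$)
$-131 - 25 \left(Z + O\right) = -131 - 25 \left(-18 - 16\right) = -131 - 25 \left(-34\right) = -131 - -850 = -131 + 850 = 719$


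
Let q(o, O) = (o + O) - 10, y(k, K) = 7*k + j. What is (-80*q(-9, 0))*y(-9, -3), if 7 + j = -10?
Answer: -121600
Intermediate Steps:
j = -17 (j = -7 - 10 = -17)
y(k, K) = -17 + 7*k (y(k, K) = 7*k - 17 = -17 + 7*k)
q(o, O) = -10 + O + o (q(o, O) = (O + o) - 10 = -10 + O + o)
(-80*q(-9, 0))*y(-9, -3) = (-80*(-10 + 0 - 9))*(-17 + 7*(-9)) = (-80*(-19))*(-17 - 63) = 1520*(-80) = -121600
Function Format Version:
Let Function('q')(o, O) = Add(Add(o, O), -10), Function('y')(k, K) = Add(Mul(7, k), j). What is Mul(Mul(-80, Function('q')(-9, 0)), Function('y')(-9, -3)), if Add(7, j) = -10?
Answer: -121600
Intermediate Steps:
j = -17 (j = Add(-7, -10) = -17)
Function('y')(k, K) = Add(-17, Mul(7, k)) (Function('y')(k, K) = Add(Mul(7, k), -17) = Add(-17, Mul(7, k)))
Function('q')(o, O) = Add(-10, O, o) (Function('q')(o, O) = Add(Add(O, o), -10) = Add(-10, O, o))
Mul(Mul(-80, Function('q')(-9, 0)), Function('y')(-9, -3)) = Mul(Mul(-80, Add(-10, 0, -9)), Add(-17, Mul(7, -9))) = Mul(Mul(-80, -19), Add(-17, -63)) = Mul(1520, -80) = -121600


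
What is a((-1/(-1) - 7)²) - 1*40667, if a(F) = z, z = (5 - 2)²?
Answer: -40658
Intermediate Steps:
z = 9 (z = 3² = 9)
a(F) = 9
a((-1/(-1) - 7)²) - 1*40667 = 9 - 1*40667 = 9 - 40667 = -40658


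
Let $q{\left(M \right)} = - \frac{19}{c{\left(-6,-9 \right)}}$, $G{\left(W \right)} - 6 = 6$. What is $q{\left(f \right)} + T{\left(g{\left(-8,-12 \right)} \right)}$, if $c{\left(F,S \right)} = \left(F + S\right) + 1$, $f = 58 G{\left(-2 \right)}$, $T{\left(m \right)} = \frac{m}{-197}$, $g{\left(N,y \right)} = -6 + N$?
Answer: $\frac{3939}{2758} \approx 1.4282$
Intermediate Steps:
$G{\left(W \right)} = 12$ ($G{\left(W \right)} = 6 + 6 = 12$)
$T{\left(m \right)} = - \frac{m}{197}$ ($T{\left(m \right)} = m \left(- \frac{1}{197}\right) = - \frac{m}{197}$)
$f = 696$ ($f = 58 \cdot 12 = 696$)
$c{\left(F,S \right)} = 1 + F + S$
$q{\left(M \right)} = \frac{19}{14}$ ($q{\left(M \right)} = - \frac{19}{1 - 6 - 9} = - \frac{19}{-14} = \left(-19\right) \left(- \frac{1}{14}\right) = \frac{19}{14}$)
$q{\left(f \right)} + T{\left(g{\left(-8,-12 \right)} \right)} = \frac{19}{14} - \frac{-6 - 8}{197} = \frac{19}{14} - - \frac{14}{197} = \frac{19}{14} + \frac{14}{197} = \frac{3939}{2758}$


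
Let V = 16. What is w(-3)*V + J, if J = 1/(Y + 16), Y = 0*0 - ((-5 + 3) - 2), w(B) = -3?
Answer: -959/20 ≈ -47.950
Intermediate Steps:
Y = 4 (Y = 0 - (-2 - 2) = 0 - 1*(-4) = 0 + 4 = 4)
J = 1/20 (J = 1/(4 + 16) = 1/20 ≈ 0.050000)
w(-3)*V + J = -3*16 + 1/20 = -48 + 1/20 = -959/20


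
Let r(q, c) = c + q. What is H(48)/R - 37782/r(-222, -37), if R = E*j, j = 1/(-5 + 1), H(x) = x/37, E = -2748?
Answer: 8652190/59311 ≈ 145.88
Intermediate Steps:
H(x) = x/37 (H(x) = x*(1/37) = x/37)
j = -1/4 (j = 1/(-4) = -1/4 ≈ -0.25000)
R = 687 (R = -2748*(-1/4) = 687)
H(48)/R - 37782/r(-222, -37) = ((1/37)*48)/687 - 37782/(-37 - 222) = (48/37)*(1/687) - 37782/(-259) = 16/8473 - 37782*(-1/259) = 16/8473 + 37782/259 = 8652190/59311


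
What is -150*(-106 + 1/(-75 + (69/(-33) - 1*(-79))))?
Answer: 110750/7 ≈ 15821.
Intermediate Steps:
-150*(-106 + 1/(-75 + (69/(-33) - 1*(-79)))) = -150*(-106 + 1/(-75 + (69*(-1/33) + 79))) = -150*(-106 + 1/(-75 + (-23/11 + 79))) = -150*(-106 + 1/(-75 + 846/11)) = -150*(-106 + 1/(21/11)) = -150*(-106 + 11/21) = -150*(-2215/21) = 110750/7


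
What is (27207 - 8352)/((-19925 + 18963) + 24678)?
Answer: 18855/23716 ≈ 0.79503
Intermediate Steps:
(27207 - 8352)/((-19925 + 18963) + 24678) = 18855/(-962 + 24678) = 18855/23716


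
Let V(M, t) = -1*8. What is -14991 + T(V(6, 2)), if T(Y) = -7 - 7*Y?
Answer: -14942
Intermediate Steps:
V(M, t) = -8
-14991 + T(V(6, 2)) = -14991 + (-7 - 7*(-8)) = -14991 + (-7 + 56) = -14991 + 49 = -14942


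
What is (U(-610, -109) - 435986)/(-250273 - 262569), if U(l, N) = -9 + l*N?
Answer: 369505/512842 ≈ 0.72050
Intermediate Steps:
U(l, N) = -9 + N*l
(U(-610, -109) - 435986)/(-250273 - 262569) = ((-9 - 109*(-610)) - 435986)/(-250273 - 262569) = ((-9 + 66490) - 435986)/(-512842) = (66481 - 435986)*(-1/512842) = -369505*(-1/512842) = 369505/512842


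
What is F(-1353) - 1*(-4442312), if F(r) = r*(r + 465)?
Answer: 5643776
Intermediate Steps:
F(r) = r*(465 + r)
F(-1353) - 1*(-4442312) = -1353*(465 - 1353) - 1*(-4442312) = -1353*(-888) + 4442312 = 1201464 + 4442312 = 5643776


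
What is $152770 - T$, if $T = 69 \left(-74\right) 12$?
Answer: $214042$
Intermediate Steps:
$T = -61272$ ($T = \left(-5106\right) 12 = -61272$)
$152770 - T = 152770 - -61272 = 152770 + 61272 = 214042$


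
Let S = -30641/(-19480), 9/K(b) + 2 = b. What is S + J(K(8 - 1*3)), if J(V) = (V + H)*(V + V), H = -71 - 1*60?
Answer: -14929999/19480 ≈ -766.43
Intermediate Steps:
K(b) = 9/(-2 + b)
H = -131 (H = -71 - 60 = -131)
J(V) = 2*V*(-131 + V) (J(V) = (V - 131)*(V + V) = (-131 + V)*(2*V) = 2*V*(-131 + V))
S = 30641/19480 (S = -30641*(-1/19480) = 30641/19480 ≈ 1.5729)
S + J(K(8 - 1*3)) = 30641/19480 + 2*(9/(-2 + (8 - 1*3)))*(-131 + 9/(-2 + (8 - 1*3))) = 30641/19480 + 2*(9/(-2 + (8 - 3)))*(-131 + 9/(-2 + (8 - 3))) = 30641/19480 + 2*(9/(-2 + 5))*(-131 + 9/(-2 + 5)) = 30641/19480 + 2*(9/3)*(-131 + 9/3) = 30641/19480 + 2*(9*(⅓))*(-131 + 9*(⅓)) = 30641/19480 + 2*3*(-131 + 3) = 30641/19480 + 2*3*(-128) = 30641/19480 - 768 = -14929999/19480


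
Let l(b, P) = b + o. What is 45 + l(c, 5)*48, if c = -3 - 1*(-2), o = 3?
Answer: 141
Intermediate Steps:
c = -1 (c = -3 + 2 = -1)
l(b, P) = 3 + b (l(b, P) = b + 3 = 3 + b)
45 + l(c, 5)*48 = 45 + (3 - 1)*48 = 45 + 2*48 = 45 + 96 = 141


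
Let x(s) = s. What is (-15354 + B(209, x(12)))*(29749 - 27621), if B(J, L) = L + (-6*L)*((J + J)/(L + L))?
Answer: -35316288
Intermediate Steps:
B(J, L) = L - 6*J (B(J, L) = L + (-6*L)*((2*J)/((2*L))) = L + (-6*L)*((2*J)*(1/(2*L))) = L + (-6*L)*(J/L) = L - 6*J)
(-15354 + B(209, x(12)))*(29749 - 27621) = (-15354 + (12 - 6*209))*(29749 - 27621) = (-15354 + (12 - 1254))*2128 = (-15354 - 1242)*2128 = -16596*2128 = -35316288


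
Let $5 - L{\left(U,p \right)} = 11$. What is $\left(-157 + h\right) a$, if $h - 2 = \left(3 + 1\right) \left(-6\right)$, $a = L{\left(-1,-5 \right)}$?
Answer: $1074$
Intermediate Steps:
$L{\left(U,p \right)} = -6$ ($L{\left(U,p \right)} = 5 - 11 = -6$)
$a = -6$
$h = -22$ ($h = 2 + \left(3 + 1\right) \left(-6\right) = 2 + 4 \left(-6\right) = 2 - 24 = -22$)
$\left(-157 + h\right) a = \left(-157 - 22\right) \left(-6\right) = \left(-179\right) \left(-6\right) = 1074$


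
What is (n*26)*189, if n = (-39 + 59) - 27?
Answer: -34398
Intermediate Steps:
n = -7 (n = 20 - 27 = -7)
(n*26)*189 = -7*26*189 = -182*189 = -34398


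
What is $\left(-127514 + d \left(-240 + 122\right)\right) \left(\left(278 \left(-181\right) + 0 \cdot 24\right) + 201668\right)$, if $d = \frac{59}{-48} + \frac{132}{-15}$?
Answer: $- \frac{76480520015}{4} \approx -1.912 \cdot 10^{10}$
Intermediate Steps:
$d = - \frac{2407}{240}$ ($d = 59 \left(- \frac{1}{48}\right) + 132 \left(- \frac{1}{15}\right) = - \frac{59}{48} - \frac{44}{5} = - \frac{2407}{240} \approx -10.029$)
$\left(-127514 + d \left(-240 + 122\right)\right) \left(\left(278 \left(-181\right) + 0 \cdot 24\right) + 201668\right) = \left(-127514 - \frac{2407 \left(-240 + 122\right)}{240}\right) \left(\left(278 \left(-181\right) + 0 \cdot 24\right) + 201668\right) = \left(-127514 - - \frac{142013}{120}\right) \left(\left(-50318 + 0\right) + 201668\right) = \left(-127514 + \frac{142013}{120}\right) \left(-50318 + 201668\right) = \left(- \frac{15159667}{120}\right) 151350 = - \frac{76480520015}{4}$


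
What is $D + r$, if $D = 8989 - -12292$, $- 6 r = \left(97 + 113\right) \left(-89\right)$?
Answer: $24396$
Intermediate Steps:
$r = 3115$ ($r = - \frac{\left(97 + 113\right) \left(-89\right)}{6} = - \frac{210 \left(-89\right)}{6} = \left(- \frac{1}{6}\right) \left(-18690\right) = 3115$)
$D = 21281$ ($D = 8989 + 12292 = 21281$)
$D + r = 21281 + 3115 = 24396$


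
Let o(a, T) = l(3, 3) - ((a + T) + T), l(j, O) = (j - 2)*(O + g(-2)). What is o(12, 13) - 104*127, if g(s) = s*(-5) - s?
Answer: -13231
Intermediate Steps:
g(s) = -6*s (g(s) = -5*s - s = -6*s)
l(j, O) = (-2 + j)*(12 + O) (l(j, O) = (j - 2)*(O - 6*(-2)) = (-2 + j)*(O + 12) = (-2 + j)*(12 + O))
o(a, T) = 15 - a - 2*T (o(a, T) = (-24 - 2*3 + 12*3 + 3*3) - ((a + T) + T) = (-24 - 6 + 36 + 9) - ((T + a) + T) = 15 - (a + 2*T) = 15 + (-a - 2*T) = 15 - a - 2*T)
o(12, 13) - 104*127 = (15 - 1*12 - 2*13) - 104*127 = (15 - 12 - 26) - 13208 = -23 - 13208 = -13231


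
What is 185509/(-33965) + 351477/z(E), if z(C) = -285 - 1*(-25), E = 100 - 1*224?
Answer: -2397229729/1766180 ≈ -1357.3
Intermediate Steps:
E = -124 (E = 100 - 224 = -124)
z(C) = -260 (z(C) = -285 + 25 = -260)
185509/(-33965) + 351477/z(E) = 185509/(-33965) + 351477/(-260) = 185509*(-1/33965) + 351477*(-1/260) = -185509/33965 - 351477/260 = -2397229729/1766180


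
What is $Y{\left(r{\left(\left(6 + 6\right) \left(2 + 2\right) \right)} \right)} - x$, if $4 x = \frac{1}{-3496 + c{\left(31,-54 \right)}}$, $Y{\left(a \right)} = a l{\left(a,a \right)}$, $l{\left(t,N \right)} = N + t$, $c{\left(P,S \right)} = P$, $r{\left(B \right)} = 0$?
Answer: $\frac{1}{13860} \approx 7.215 \cdot 10^{-5}$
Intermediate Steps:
$Y{\left(a \right)} = 2 a^{2}$ ($Y{\left(a \right)} = a \left(a + a\right) = a 2 a = 2 a^{2}$)
$x = - \frac{1}{13860}$ ($x = \frac{1}{4 \left(-3496 + 31\right)} = \frac{1}{4 \left(-3465\right)} = \frac{1}{4} \left(- \frac{1}{3465}\right) = - \frac{1}{13860} \approx -7.215 \cdot 10^{-5}$)
$Y{\left(r{\left(\left(6 + 6\right) \left(2 + 2\right) \right)} \right)} - x = 2 \cdot 0^{2} - - \frac{1}{13860} = 2 \cdot 0 + \frac{1}{13860} = 0 + \frac{1}{13860} = \frac{1}{13860}$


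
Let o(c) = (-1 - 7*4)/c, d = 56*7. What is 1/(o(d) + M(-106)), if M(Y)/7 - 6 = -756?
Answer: -392/2058029 ≈ -0.00019047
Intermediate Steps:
M(Y) = -5250 (M(Y) = 42 + 7*(-756) = 42 - 5292 = -5250)
d = 392
o(c) = -29/c (o(c) = (-1 - 28)/c = -29/c)
1/(o(d) + M(-106)) = 1/(-29/392 - 5250) = 1/(-2058029/392) = -392/2058029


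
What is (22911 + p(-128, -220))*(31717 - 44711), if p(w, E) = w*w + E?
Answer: -507740550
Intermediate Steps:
p(w, E) = E + w² (p(w, E) = w² + E = E + w²)
(22911 + p(-128, -220))*(31717 - 44711) = (22911 + (-220 + (-128)²))*(31717 - 44711) = (22911 + (-220 + 16384))*(-12994) = (22911 + 16164)*(-12994) = 39075*(-12994) = -507740550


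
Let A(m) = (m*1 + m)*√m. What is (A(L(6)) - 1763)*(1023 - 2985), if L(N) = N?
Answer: 3459006 - 23544*√6 ≈ 3.4013e+6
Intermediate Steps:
A(m) = 2*m^(3/2) (A(m) = (m + m)*√m = (2*m)*√m = 2*m^(3/2))
(A(L(6)) - 1763)*(1023 - 2985) = (2*6^(3/2) - 1763)*(1023 - 2985) = (2*(6*√6) - 1763)*(-1962) = (12*√6 - 1763)*(-1962) = (-1763 + 12*√6)*(-1962) = 3459006 - 23544*√6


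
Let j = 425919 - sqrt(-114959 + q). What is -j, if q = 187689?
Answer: -425919 + sqrt(72730) ≈ -4.2565e+5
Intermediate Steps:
j = 425919 - sqrt(72730) (j = 425919 - sqrt(-114959 + 187689) = 425919 - sqrt(72730) ≈ 4.2565e+5)
-j = -(425919 - sqrt(72730)) = -425919 + sqrt(72730)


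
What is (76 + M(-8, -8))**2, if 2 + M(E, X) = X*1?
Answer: 4356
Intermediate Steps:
M(E, X) = -2 + X (M(E, X) = -2 + X*1 = -2 + X)
(76 + M(-8, -8))**2 = (76 + (-2 - 8))**2 = (76 - 10)**2 = 66**2 = 4356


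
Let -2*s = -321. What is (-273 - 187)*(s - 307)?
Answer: 67390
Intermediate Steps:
s = 321/2 (s = -½*(-321) = 321/2 ≈ 160.50)
(-273 - 187)*(s - 307) = (-273 - 187)*(321/2 - 307) = -460*(-293/2) = 67390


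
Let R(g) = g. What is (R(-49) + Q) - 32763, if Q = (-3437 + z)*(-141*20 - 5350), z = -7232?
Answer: 87132918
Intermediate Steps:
Q = 87165730 (Q = (-3437 - 7232)*(-141*20 - 5350) = -10669*(-2820 - 5350) = -10669*(-8170) = 87165730)
(R(-49) + Q) - 32763 = (-49 + 87165730) - 32763 = 87165681 - 32763 = 87132918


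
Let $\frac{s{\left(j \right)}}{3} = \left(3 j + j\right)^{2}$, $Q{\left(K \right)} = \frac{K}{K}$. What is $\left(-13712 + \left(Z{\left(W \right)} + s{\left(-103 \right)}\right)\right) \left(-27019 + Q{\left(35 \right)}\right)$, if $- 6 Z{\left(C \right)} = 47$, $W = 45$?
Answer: $-13387747719$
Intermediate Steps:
$Z{\left(C \right)} = - \frac{47}{6}$ ($Z{\left(C \right)} = \left(- \frac{1}{6}\right) 47 = - \frac{47}{6}$)
$Q{\left(K \right)} = 1$
$s{\left(j \right)} = 48 j^{2}$ ($s{\left(j \right)} = 3 \left(3 j + j\right)^{2} = 3 \left(4 j\right)^{2} = 3 \cdot 16 j^{2} = 48 j^{2}$)
$\left(-13712 + \left(Z{\left(W \right)} + s{\left(-103 \right)}\right)\right) \left(-27019 + Q{\left(35 \right)}\right) = \left(-13712 - \left(\frac{47}{6} - 48 \left(-103\right)^{2}\right)\right) \left(-27019 + 1\right) = \left(-13712 + \left(- \frac{47}{6} + 48 \cdot 10609\right)\right) \left(-27018\right) = \left(-13712 + \left(- \frac{47}{6} + 509232\right)\right) \left(-27018\right) = \left(-13712 + \frac{3055345}{6}\right) \left(-27018\right) = \frac{2973073}{6} \left(-27018\right) = -13387747719$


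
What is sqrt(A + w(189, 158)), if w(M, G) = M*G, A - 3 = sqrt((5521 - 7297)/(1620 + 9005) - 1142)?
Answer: sqrt(215774625 + 17*I*sqrt(206303942))/85 ≈ 172.81 + 0.097781*I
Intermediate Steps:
A = 3 + I*sqrt(206303942)/425 (A = 3 + sqrt((5521 - 7297)/(1620 + 9005) - 1142) = 3 + sqrt(-1776/10625 - 1142) = 3 + sqrt(-12135526/10625) = 3 + I*sqrt(206303942)/425 ≈ 3.0 + 33.796*I)
w(M, G) = G*M
sqrt(A + w(189, 158)) = sqrt((3 + I*sqrt(206303942)/425) + 158*189) = sqrt((3 + I*sqrt(206303942)/425) + 29862) = sqrt(29865 + I*sqrt(206303942)/425)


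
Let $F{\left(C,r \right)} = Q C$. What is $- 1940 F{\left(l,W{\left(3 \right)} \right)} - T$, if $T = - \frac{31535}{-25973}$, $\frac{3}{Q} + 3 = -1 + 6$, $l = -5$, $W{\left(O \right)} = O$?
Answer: $\frac{377875615}{25973} \approx 14549.0$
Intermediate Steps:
$Q = \frac{3}{2}$ ($Q = \frac{3}{-3 + \left(-1 + 6\right)} = \frac{3}{-3 + 5} = \frac{3}{2} \approx 1.5$)
$F{\left(C,r \right)} = \frac{3 C}{2}$
$T = \frac{31535}{25973}$ ($T = \left(-31535\right) \left(- \frac{1}{25973}\right) = \frac{31535}{25973} \approx 1.2141$)
$- 1940 F{\left(l,W{\left(3 \right)} \right)} - T = - 1940 \cdot \frac{3}{2} \left(-5\right) - \frac{31535}{25973} = \left(-1940\right) \left(- \frac{15}{2}\right) - \frac{31535}{25973} = 14550 - \frac{31535}{25973} = \frac{377875615}{25973}$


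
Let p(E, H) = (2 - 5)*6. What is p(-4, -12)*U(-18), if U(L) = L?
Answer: 324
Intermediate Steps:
p(E, H) = -18 (p(E, H) = -3*6 = -18)
p(-4, -12)*U(-18) = -18*(-18) = 324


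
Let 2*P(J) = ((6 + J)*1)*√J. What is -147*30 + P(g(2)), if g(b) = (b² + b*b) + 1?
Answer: -8775/2 ≈ -4387.5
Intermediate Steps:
g(b) = 1 + 2*b² (g(b) = (b² + b²) + 1 = 2*b² + 1 = 1 + 2*b²)
P(J) = √J*(6 + J)/2 (P(J) = (((6 + J)*1)*√J)/2 = ((6 + J)*√J)/2 = (√J*(6 + J))/2 = √J*(6 + J)/2)
-147*30 + P(g(2)) = -147*30 + √(1 + 2*2²)*(6 + (1 + 2*2²))/2 = -4410 + √(1 + 2*4)*(6 + (1 + 2*4))/2 = -4410 + √(1 + 8)*(6 + (1 + 8))/2 = -4410 + √9*(6 + 9)/2 = -4410 + (½)*3*15 = -4410 + 45/2 = -8775/2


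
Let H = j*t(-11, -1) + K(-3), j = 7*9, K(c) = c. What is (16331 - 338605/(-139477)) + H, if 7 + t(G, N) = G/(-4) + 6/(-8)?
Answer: 2233783806/139477 ≈ 16015.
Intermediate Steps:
t(G, N) = -31/4 - G/4 (t(G, N) = -7 + (G/(-4) + 6/(-8)) = -7 + (G*(-1/4) + 6*(-1/8)) = -7 + (-G/4 - 3/4) = -7 + (-3/4 - G/4) = -31/4 - G/4)
j = 63
H = -318 (H = 63*(-31/4 - 1/4*(-11)) - 3 = 63*(-31/4 + 11/4) - 3 = 63*(-5) - 3 = -315 - 3 = -318)
(16331 - 338605/(-139477)) + H = (16331 - 338605/(-139477)) - 318 = (16331 - 338605*(-1/139477)) - 318 = (16331 + 338605/139477) - 318 = 2278137492/139477 - 318 = 2233783806/139477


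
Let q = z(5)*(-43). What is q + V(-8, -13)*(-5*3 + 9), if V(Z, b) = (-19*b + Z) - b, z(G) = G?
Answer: -1727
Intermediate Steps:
V(Z, b) = Z - 20*b (V(Z, b) = (Z - 19*b) - b = Z - 20*b)
q = -215 (q = 5*(-43) = -215)
q + V(-8, -13)*(-5*3 + 9) = -215 + (-8 - 20*(-13))*(-5*3 + 9) = -215 + (-8 + 260)*(-15 + 9) = -215 + 252*(-6) = -215 - 1512 = -1727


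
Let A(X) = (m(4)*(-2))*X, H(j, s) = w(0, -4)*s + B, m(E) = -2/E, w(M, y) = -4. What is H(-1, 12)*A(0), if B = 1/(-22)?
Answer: 0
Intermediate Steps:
B = -1/22 ≈ -0.045455
H(j, s) = -1/22 - 4*s (H(j, s) = -4*s - 1/22 = -1/22 - 4*s)
A(X) = X (A(X) = (-2/4*(-2))*X = (-2*¼*(-2))*X = (-½*(-2))*X = 1*X = X)
H(-1, 12)*A(0) = (-1/22 - 4*12)*0 = (-1/22 - 48)*0 = -1057/22*0 = 0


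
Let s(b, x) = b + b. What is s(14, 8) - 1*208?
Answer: -180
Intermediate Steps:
s(b, x) = 2*b
s(14, 8) - 1*208 = 2*14 - 1*208 = 28 - 208 = -180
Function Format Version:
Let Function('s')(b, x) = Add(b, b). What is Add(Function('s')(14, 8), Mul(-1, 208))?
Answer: -180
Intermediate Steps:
Function('s')(b, x) = Mul(2, b)
Add(Function('s')(14, 8), Mul(-1, 208)) = Add(Mul(2, 14), Mul(-1, 208)) = Add(28, -208) = -180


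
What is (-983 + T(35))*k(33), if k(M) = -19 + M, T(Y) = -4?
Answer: -13818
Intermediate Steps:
(-983 + T(35))*k(33) = (-983 - 4)*(-19 + 33) = -987*14 = -13818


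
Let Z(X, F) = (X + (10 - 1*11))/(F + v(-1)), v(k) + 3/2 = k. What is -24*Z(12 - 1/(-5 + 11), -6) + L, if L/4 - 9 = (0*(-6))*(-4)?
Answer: 1132/17 ≈ 66.588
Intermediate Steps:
v(k) = -3/2 + k
L = 36 (L = 36 + 4*((0*(-6))*(-4)) = 36 + 4*(0*(-4)) = 36 + 4*0 = 36 + 0 = 36)
Z(X, F) = (-1 + X)/(-5/2 + F) (Z(X, F) = (X + (10 - 1*11))/(F + (-3/2 - 1)) = (X + (10 - 11))/(F - 5/2) = (X - 1)/(-5/2 + F) = (-1 + X)/(-5/2 + F))
-24*Z(12 - 1/(-5 + 11), -6) + L = -48*(-1 + (12 - 1/(-5 + 11)))/(-5 + 2*(-6)) + 36 = -48*(-1 + (12 - 1/6))/(-5 - 12) + 36 = -48*(-1 + (12 - 1*1/6))/(-17) + 36 = -48*(-1)*(-1 + (12 - 1/6))/17 + 36 = -48*(-1)*(-1 + 71/6)/17 + 36 = -48*(-1)*65/(17*6) + 36 = -24*(-65/51) + 36 = 520/17 + 36 = 1132/17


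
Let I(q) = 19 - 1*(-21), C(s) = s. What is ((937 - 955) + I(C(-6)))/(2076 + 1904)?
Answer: 11/1990 ≈ 0.0055276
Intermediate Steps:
I(q) = 40 (I(q) = 19 + 21 = 40)
((937 - 955) + I(C(-6)))/(2076 + 1904) = ((937 - 955) + 40)/(2076 + 1904) = (-18 + 40)/3980 = 22*(1/3980) = 11/1990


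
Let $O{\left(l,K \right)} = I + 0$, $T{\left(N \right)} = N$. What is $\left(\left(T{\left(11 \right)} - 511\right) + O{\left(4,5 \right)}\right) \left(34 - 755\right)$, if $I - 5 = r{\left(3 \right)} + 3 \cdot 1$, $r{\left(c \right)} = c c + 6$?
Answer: $343917$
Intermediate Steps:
$r{\left(c \right)} = 6 + c^{2}$ ($r{\left(c \right)} = c^{2} + 6 = 6 + c^{2}$)
$I = 23$ ($I = 5 + \left(\left(6 + 3^{2}\right) + 3 \cdot 1\right) = 5 + \left(\left(6 + 9\right) + 3\right) = 5 + \left(15 + 3\right) = 5 + 18 = 23$)
$O{\left(l,K \right)} = 23$ ($O{\left(l,K \right)} = 23 + 0 = 23$)
$\left(\left(T{\left(11 \right)} - 511\right) + O{\left(4,5 \right)}\right) \left(34 - 755\right) = \left(\left(11 - 511\right) + 23\right) \left(34 - 755\right) = \left(-500 + 23\right) \left(-721\right) = \left(-477\right) \left(-721\right) = 343917$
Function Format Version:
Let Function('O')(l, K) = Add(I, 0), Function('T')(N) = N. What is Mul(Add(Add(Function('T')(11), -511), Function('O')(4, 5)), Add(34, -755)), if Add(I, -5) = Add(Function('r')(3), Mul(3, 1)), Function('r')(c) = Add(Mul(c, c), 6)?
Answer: 343917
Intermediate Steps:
Function('r')(c) = Add(6, Pow(c, 2)) (Function('r')(c) = Add(Pow(c, 2), 6) = Add(6, Pow(c, 2)))
I = 23 (I = Add(5, Add(Add(6, Pow(3, 2)), Mul(3, 1))) = Add(5, Add(Add(6, 9), 3)) = Add(5, Add(15, 3)) = Add(5, 18) = 23)
Function('O')(l, K) = 23 (Function('O')(l, K) = Add(23, 0) = 23)
Mul(Add(Add(Function('T')(11), -511), Function('O')(4, 5)), Add(34, -755)) = Mul(Add(Add(11, -511), 23), Add(34, -755)) = Mul(Add(-500, 23), -721) = Mul(-477, -721) = 343917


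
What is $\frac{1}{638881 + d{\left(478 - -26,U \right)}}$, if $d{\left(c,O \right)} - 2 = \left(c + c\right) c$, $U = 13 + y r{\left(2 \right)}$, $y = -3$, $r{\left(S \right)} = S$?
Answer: $\frac{1}{1146915} \approx 8.719 \cdot 10^{-7}$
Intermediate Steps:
$U = 7$ ($U = 13 - 6 = 7$)
$d{\left(c,O \right)} = 2 + 2 c^{2}$ ($d{\left(c,O \right)} = 2 + \left(c + c\right) c = 2 + 2 c c = 2 + 2 c^{2}$)
$\frac{1}{638881 + d{\left(478 - -26,U \right)}} = \frac{1}{638881 + \left(2 + 2 \left(478 - -26\right)^{2}\right)} = \frac{1}{638881 + \left(2 + 2 \left(478 + 26\right)^{2}\right)} = \frac{1}{638881 + \left(2 + 2 \cdot 504^{2}\right)} = \frac{1}{638881 + \left(2 + 2 \cdot 254016\right)} = \frac{1}{638881 + \left(2 + 508032\right)} = \frac{1}{638881 + 508034} = \frac{1}{1146915}$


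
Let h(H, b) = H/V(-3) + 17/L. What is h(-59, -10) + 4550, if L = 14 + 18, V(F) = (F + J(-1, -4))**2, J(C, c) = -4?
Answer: 7133345/1568 ≈ 4549.3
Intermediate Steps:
V(F) = (-4 + F)**2 (V(F) = (F - 4)**2 = (-4 + F)**2)
L = 32
h(H, b) = 17/32 + H/49 (h(H, b) = H/((-4 - 3)**2) + 17/32 = H/((-7)**2) + 17*(1/32) = H/49 + 17/32 = 17/32 + H/49)
h(-59, -10) + 4550 = (17/32 + (1/49)*(-59)) + 4550 = (17/32 - 59/49) + 4550 = -1055/1568 + 4550 = 7133345/1568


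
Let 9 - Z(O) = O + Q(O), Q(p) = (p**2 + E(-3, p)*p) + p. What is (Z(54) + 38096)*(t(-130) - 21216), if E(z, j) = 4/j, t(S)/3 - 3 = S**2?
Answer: 1034525961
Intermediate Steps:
t(S) = 9 + 3*S**2
Q(p) = 4 + p + p**2 (Q(p) = (p**2 + (4/p)*p) + p = (p**2 + 4) + p = (4 + p**2) + p = 4 + p + p**2)
Z(O) = 5 - O - O*(1 + O) (Z(O) = 9 - (O + (4 + O*(1 + O))) = 9 - (4 + O + O*(1 + O)) = 9 + (-4 - O - O*(1 + O)) = 5 - O - O*(1 + O))
(Z(54) + 38096)*(t(-130) - 21216) = ((5 - 1*54 - 1*54*(1 + 54)) + 38096)*((9 + 3*(-130)**2) - 21216) = ((5 - 54 - 1*54*55) + 38096)*((9 + 3*16900) - 21216) = ((5 - 54 - 2970) + 38096)*((9 + 50700) - 21216) = (-3019 + 38096)*(50709 - 21216) = 35077*29493 = 1034525961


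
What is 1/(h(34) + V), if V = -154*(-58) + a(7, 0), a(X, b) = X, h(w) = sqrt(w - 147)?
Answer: 8939/79905834 - I*sqrt(113)/79905834 ≈ 0.00011187 - 1.3303e-7*I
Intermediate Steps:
h(w) = sqrt(-147 + w)
V = 8939 (V = -154*(-58) + 7 = 8932 + 7 = 8939)
1/(h(34) + V) = 1/(sqrt(-147 + 34) + 8939) = 1/(sqrt(-113) + 8939) = 1/(I*sqrt(113) + 8939) = 1/(8939 + I*sqrt(113))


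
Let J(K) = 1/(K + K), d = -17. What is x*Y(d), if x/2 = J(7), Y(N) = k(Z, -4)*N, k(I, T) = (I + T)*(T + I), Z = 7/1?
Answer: -153/7 ≈ -21.857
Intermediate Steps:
Z = 7 (Z = 7*1 = 7)
k(I, T) = (I + T)² (k(I, T) = (I + T)*(I + T) = (I + T)²)
J(K) = 1/(2*K)
Y(N) = 9*N (Y(N) = (7 - 4)²*N = 3²*N = 9*N)
x = ⅐ (x = 2*((½)/7) = 2*((½)*(⅐)) = 2*(1/14) = ⅐ ≈ 0.14286)
x*Y(d) = (9*(-17))/7 = (⅐)*(-153) = -153/7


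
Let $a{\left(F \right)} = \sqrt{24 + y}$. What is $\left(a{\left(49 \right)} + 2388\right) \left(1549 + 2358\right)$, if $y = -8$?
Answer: $9345544$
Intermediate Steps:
$a{\left(F \right)} = 4$ ($a{\left(F \right)} = \sqrt{24 - 8} = \sqrt{16} = 4$)
$\left(a{\left(49 \right)} + 2388\right) \left(1549 + 2358\right) = \left(4 + 2388\right) \left(1549 + 2358\right) = 2392 \cdot 3907 = 9345544$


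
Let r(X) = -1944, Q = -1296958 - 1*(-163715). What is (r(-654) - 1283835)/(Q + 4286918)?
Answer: -428593/1051225 ≈ -0.40771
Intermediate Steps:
Q = -1133243 (Q = -1296958 + 163715 = -1133243)
(r(-654) - 1283835)/(Q + 4286918) = (-1944 - 1283835)/(-1133243 + 4286918) = -1285779/3153675 = -1285779*1/3153675 = -428593/1051225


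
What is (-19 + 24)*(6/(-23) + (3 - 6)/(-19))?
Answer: -225/437 ≈ -0.51487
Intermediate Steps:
(-19 + 24)*(6/(-23) + (3 - 6)/(-19)) = 5*(6*(-1/23) - 3*(-1/19)) = 5*(-6/23 + 3/19) = 5*(-45/437) = -225/437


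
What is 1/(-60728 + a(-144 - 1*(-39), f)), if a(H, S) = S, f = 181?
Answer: -1/60547 ≈ -1.6516e-5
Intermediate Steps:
1/(-60728 + a(-144 - 1*(-39), f)) = 1/(-60728 + 181) = 1/(-60547) = -1/60547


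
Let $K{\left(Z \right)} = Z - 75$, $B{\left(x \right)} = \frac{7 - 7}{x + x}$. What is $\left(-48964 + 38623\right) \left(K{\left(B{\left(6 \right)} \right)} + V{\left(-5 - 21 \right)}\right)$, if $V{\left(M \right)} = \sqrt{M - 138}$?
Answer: $775575 - 20682 i \sqrt{41} \approx 7.7558 \cdot 10^{5} - 1.3243 \cdot 10^{5} i$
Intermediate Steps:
$V{\left(M \right)} = \sqrt{-138 + M}$
$B{\left(x \right)} = 0$ ($B{\left(x \right)} = \frac{0}{2 x} = 0 \frac{1}{2 x} = 0$)
$K{\left(Z \right)} = -75 + Z$ ($K{\left(Z \right)} = Z - 75 = -75 + Z$)
$\left(-48964 + 38623\right) \left(K{\left(B{\left(6 \right)} \right)} + V{\left(-5 - 21 \right)}\right) = \left(-48964 + 38623\right) \left(\left(-75 + 0\right) + \sqrt{-138 - 26}\right) = - 10341 \left(-75 + \sqrt{-138 - 26}\right) = - 10341 \left(-75 + \sqrt{-164}\right) = - 10341 \left(-75 + 2 i \sqrt{41}\right) = 775575 - 20682 i \sqrt{41}$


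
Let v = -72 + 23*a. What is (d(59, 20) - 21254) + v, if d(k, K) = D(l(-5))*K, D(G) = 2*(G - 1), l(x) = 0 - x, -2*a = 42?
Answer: -21649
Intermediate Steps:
a = -21 (a = -½*42 = -21)
l(x) = -x
D(G) = -2 + 2*G (D(G) = 2*(-1 + G) = -2 + 2*G)
d(k, K) = 8*K (d(k, K) = (-2 + 2*(-1*(-5)))*K = (-2 + 2*5)*K = (-2 + 10)*K = 8*K)
v = -555 (v = -72 + 23*(-21) = -72 - 483 = -555)
(d(59, 20) - 21254) + v = (8*20 - 21254) - 555 = (160 - 21254) - 555 = -21094 - 555 = -21649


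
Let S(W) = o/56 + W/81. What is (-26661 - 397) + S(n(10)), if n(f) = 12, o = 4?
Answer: -10227841/378 ≈ -27058.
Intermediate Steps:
S(W) = 1/14 + W/81 (S(W) = 4/56 + W/81 = 4*(1/56) + W*(1/81) = 1/14 + W/81)
(-26661 - 397) + S(n(10)) = (-26661 - 397) + (1/14 + (1/81)*12) = -27058 + (1/14 + 4/27) = -27058 + 83/378 = -10227841/378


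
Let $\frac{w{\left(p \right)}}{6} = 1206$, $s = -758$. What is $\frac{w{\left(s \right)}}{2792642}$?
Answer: $\frac{3618}{1396321} \approx 0.0025911$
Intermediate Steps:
$w{\left(p \right)} = 7236$ ($w{\left(p \right)} = 6 \cdot 1206 = 7236$)
$\frac{w{\left(s \right)}}{2792642} = \frac{7236}{2792642} = 7236 \cdot \frac{1}{2792642} = \frac{3618}{1396321}$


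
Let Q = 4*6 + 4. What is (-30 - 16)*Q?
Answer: -1288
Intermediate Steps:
Q = 28 (Q = 24 + 4 = 28)
(-30 - 16)*Q = (-30 - 16)*28 = -46*28 = -1288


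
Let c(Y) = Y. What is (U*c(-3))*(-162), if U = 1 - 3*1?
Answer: -972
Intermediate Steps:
U = -2 (U = 1 - 3 = -2)
(U*c(-3))*(-162) = -2*(-3)*(-162) = 6*(-162) = -972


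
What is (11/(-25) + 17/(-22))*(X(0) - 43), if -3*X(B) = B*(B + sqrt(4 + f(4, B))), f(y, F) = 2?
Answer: 28681/550 ≈ 52.147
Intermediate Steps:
X(B) = -B*(B + sqrt(6))/3 (X(B) = -B*(B + sqrt(4 + 2))/3 = -B*(B + sqrt(6))/3)
(11/(-25) + 17/(-22))*(X(0) - 43) = (11/(-25) + 17/(-22))*(-1/3*0*(0 + sqrt(6)) - 43) = (11*(-1/25) + 17*(-1/22))*(-1/3*0*sqrt(6) - 43) = (-11/25 - 17/22)*(0 - 43) = -667/550*(-43) = 28681/550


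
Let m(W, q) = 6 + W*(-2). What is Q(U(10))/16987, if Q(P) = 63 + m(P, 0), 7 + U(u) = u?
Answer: 63/16987 ≈ 0.0037087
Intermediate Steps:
m(W, q) = 6 - 2*W
U(u) = -7 + u
Q(P) = 69 - 2*P (Q(P) = 63 + (6 - 2*P) = 69 - 2*P)
Q(U(10))/16987 = (69 - 2*(-7 + 10))/16987 = (69 - 2*3)*(1/16987) = (69 - 6)*(1/16987) = 63*(1/16987) = 63/16987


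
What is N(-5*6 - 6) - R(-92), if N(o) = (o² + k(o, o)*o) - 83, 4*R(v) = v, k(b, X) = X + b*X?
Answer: -44124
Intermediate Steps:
k(b, X) = X + X*b
R(v) = v/4
N(o) = -83 + o² + o²*(1 + o) (N(o) = (o² + (o*(1 + o))*o) - 83 = (o² + o²*(1 + o)) - 83 = -83 + o² + o²*(1 + o))
N(-5*6 - 6) - R(-92) = (-83 + (-5*6 - 6)³ + 2*(-5*6 - 6)²) - (-92)/4 = (-83 + (-30 - 6)³ + 2*(-30 - 6)²) - 1*(-23) = (-83 + (-36)³ + 2*(-36)²) + 23 = (-83 - 46656 + 2*1296) + 23 = (-83 - 46656 + 2592) + 23 = -44147 + 23 = -44124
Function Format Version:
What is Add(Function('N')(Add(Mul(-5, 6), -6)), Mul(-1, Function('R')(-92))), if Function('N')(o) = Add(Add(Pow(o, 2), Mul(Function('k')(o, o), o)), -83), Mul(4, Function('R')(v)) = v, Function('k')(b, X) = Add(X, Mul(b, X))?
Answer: -44124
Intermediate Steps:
Function('k')(b, X) = Add(X, Mul(X, b))
Function('R')(v) = Mul(Rational(1, 4), v)
Function('N')(o) = Add(-83, Pow(o, 2), Mul(Pow(o, 2), Add(1, o))) (Function('N')(o) = Add(Add(Pow(o, 2), Mul(Mul(o, Add(1, o)), o)), -83) = Add(Add(Pow(o, 2), Mul(Pow(o, 2), Add(1, o))), -83) = Add(-83, Pow(o, 2), Mul(Pow(o, 2), Add(1, o))))
Add(Function('N')(Add(Mul(-5, 6), -6)), Mul(-1, Function('R')(-92))) = Add(Add(-83, Pow(Add(Mul(-5, 6), -6), 3), Mul(2, Pow(Add(Mul(-5, 6), -6), 2))), Mul(-1, Mul(Rational(1, 4), -92))) = Add(Add(-83, Pow(Add(-30, -6), 3), Mul(2, Pow(Add(-30, -6), 2))), Mul(-1, -23)) = Add(Add(-83, Pow(-36, 3), Mul(2, Pow(-36, 2))), 23) = Add(Add(-83, -46656, Mul(2, 1296)), 23) = Add(Add(-83, -46656, 2592), 23) = Add(-44147, 23) = -44124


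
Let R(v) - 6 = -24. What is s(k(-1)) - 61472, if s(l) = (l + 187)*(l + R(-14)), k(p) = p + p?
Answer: -65172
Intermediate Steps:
k(p) = 2*p
R(v) = -18 (R(v) = 6 - 24 = -18)
s(l) = (-18 + l)*(187 + l) (s(l) = (l + 187)*(l - 18) = (187 + l)*(-18 + l) = (-18 + l)*(187 + l))
s(k(-1)) - 61472 = (-3366 + (2*(-1))² + 169*(2*(-1))) - 61472 = (-3366 + (-2)² + 169*(-2)) - 61472 = (-3366 + 4 - 338) - 61472 = -3700 - 61472 = -65172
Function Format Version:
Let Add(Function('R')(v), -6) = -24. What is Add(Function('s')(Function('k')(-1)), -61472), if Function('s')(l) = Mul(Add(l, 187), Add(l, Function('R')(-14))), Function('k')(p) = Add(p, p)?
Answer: -65172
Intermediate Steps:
Function('k')(p) = Mul(2, p)
Function('R')(v) = -18 (Function('R')(v) = Add(6, -24) = -18)
Function('s')(l) = Mul(Add(-18, l), Add(187, l)) (Function('s')(l) = Mul(Add(l, 187), Add(l, -18)) = Mul(Add(187, l), Add(-18, l)) = Mul(Add(-18, l), Add(187, l)))
Add(Function('s')(Function('k')(-1)), -61472) = Add(Add(-3366, Pow(Mul(2, -1), 2), Mul(169, Mul(2, -1))), -61472) = Add(Add(-3366, Pow(-2, 2), Mul(169, -2)), -61472) = Add(Add(-3366, 4, -338), -61472) = Add(-3700, -61472) = -65172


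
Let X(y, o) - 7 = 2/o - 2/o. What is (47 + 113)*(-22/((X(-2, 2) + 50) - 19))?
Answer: -1760/19 ≈ -92.632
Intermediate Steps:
X(y, o) = 7 (X(y, o) = 7 + (2/o - 2/o) = 7 + 0 = 7)
(47 + 113)*(-22/((X(-2, 2) + 50) - 19)) = (47 + 113)*(-22/((7 + 50) - 19)) = 160*(-22/(57 - 19)) = 160*(-22/38) = 160*(-22*1/38) = 160*(-11/19) = -1760/19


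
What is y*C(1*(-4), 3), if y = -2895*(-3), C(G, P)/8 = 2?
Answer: 138960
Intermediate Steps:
C(G, P) = 16 (C(G, P) = 8*2 = 16)
y = 8685
y*C(1*(-4), 3) = 8685*16 = 138960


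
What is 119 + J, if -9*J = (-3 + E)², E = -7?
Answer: 971/9 ≈ 107.89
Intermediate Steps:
J = -100/9 (J = -(-3 - 7)²/9 = -⅑*(-10)² = -⅑*100 = -100/9 ≈ -11.111)
119 + J = 119 - 100/9 = 971/9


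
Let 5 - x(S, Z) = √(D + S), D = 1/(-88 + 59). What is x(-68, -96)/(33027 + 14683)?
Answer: 1/9542 - I*√57217/1383590 ≈ 0.0001048 - 0.00017288*I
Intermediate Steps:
D = -1/29 (D = 1/(-29) = -1/29 ≈ -0.034483)
x(S, Z) = 5 - √(-1/29 + S)
x(-68, -96)/(33027 + 14683) = (5 - √(-29 + 841*(-68))/29)/(33027 + 14683) = (5 - √(-29 - 57188)/29)/47710 = (5 - I*√57217/29)*(1/47710) = 1/9542 - I*√57217/1383590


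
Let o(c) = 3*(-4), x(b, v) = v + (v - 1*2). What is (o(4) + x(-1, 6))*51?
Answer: -102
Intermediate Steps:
x(b, v) = -2 + 2*v (x(b, v) = v + (v - 2) = v + (-2 + v) = -2 + 2*v)
o(c) = -12
(o(4) + x(-1, 6))*51 = (-12 + (-2 + 2*6))*51 = (-12 + (-2 + 12))*51 = (-12 + 10)*51 = -2*51 = -102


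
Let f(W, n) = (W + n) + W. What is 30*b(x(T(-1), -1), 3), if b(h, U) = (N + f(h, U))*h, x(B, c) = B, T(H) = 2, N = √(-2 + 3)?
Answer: 480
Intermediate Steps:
f(W, n) = n + 2*W
N = 1 (N = √1 = 1)
b(h, U) = h*(1 + U + 2*h) (b(h, U) = (1 + (U + 2*h))*h = (1 + U + 2*h)*h = h*(1 + U + 2*h))
30*b(x(T(-1), -1), 3) = 30*(2*(1 + 3 + 2*2)) = 30*(2*(1 + 3 + 4)) = 30*(2*8) = 30*16 = 480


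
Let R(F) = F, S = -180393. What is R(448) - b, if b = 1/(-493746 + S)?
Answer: 302014273/674139 ≈ 448.00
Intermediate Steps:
b = -1/674139 (b = 1/(-493746 - 180393) = 1/(-674139) = -1/674139 ≈ -1.4834e-6)
R(448) - b = 448 - 1*(-1/674139) = 448 + 1/674139 = 302014273/674139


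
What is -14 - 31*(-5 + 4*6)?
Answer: -603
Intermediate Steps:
-14 - 31*(-5 + 4*6) = -14 - 31*(-5 + 24) = -14 - 31*19 = -14 - 589 = -603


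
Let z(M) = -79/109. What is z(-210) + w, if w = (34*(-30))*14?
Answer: -1556599/109 ≈ -14281.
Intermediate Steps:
z(M) = -79/109 (z(M) = -79*1/109 = -79/109)
w = -14280 (w = -1020*14 = -14280)
z(-210) + w = -79/109 - 14280 = -1556599/109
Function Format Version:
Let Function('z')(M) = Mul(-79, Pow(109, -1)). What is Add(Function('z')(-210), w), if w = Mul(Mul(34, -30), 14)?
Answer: Rational(-1556599, 109) ≈ -14281.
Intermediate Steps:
Function('z')(M) = Rational(-79, 109) (Function('z')(M) = Mul(-79, Rational(1, 109)) = Rational(-79, 109))
w = -14280 (w = Mul(-1020, 14) = -14280)
Add(Function('z')(-210), w) = Add(Rational(-79, 109), -14280) = Rational(-1556599, 109)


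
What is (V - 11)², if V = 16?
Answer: 25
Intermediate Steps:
(V - 11)² = (16 - 11)² = 5² = 25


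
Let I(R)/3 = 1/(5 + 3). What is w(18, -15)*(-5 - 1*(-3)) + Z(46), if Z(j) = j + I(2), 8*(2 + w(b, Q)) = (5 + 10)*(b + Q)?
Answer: 313/8 ≈ 39.125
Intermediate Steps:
I(R) = 3/8 (I(R) = 3/(5 + 3) = 3/8)
w(b, Q) = -2 + 15*Q/8 + 15*b/8 (w(b, Q) = -2 + ((5 + 10)*(b + Q))/8 = -2 + (15*(Q + b))/8 = -2 + (15*Q + 15*b)/8 = -2 + (15*Q/8 + 15*b/8) = -2 + 15*Q/8 + 15*b/8)
Z(j) = 3/8 + j (Z(j) = j + 3/8 = 3/8 + j)
w(18, -15)*(-5 - 1*(-3)) + Z(46) = (-2 + (15/8)*(-15) + (15/8)*18)*(-5 - 1*(-3)) + (3/8 + 46) = (-2 - 225/8 + 135/4)*(-5 + 3) + 371/8 = (29/8)*(-2) + 371/8 = -29/4 + 371/8 = 313/8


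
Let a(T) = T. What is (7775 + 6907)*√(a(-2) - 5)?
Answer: 14682*I*√7 ≈ 38845.0*I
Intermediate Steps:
(7775 + 6907)*√(a(-2) - 5) = (7775 + 6907)*√(-2 - 5) = 14682*√(-7) = 14682*(I*√7) = 14682*I*√7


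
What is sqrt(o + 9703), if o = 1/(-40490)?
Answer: 13*sqrt(94127143490)/40490 ≈ 98.504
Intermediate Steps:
o = -1/40490 ≈ -2.4697e-5
sqrt(o + 9703) = sqrt(-1/40490 + 9703) = sqrt(392874469/40490) = 13*sqrt(94127143490)/40490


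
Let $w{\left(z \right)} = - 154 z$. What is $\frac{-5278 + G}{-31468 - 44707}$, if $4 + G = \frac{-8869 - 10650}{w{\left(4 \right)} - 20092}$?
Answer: $\frac{109360137}{1577431900} \approx 0.069328$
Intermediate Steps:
$G = - \frac{63313}{20708}$ ($G = -4 + \frac{-8869 - 10650}{\left(-154\right) 4 - 20092} = -4 - \frac{19519}{-616 - 20092} = -4 - \frac{19519}{-20708} = -4 - - \frac{19519}{20708} = -4 + \frac{19519}{20708} = - \frac{63313}{20708} \approx -3.0574$)
$\frac{-5278 + G}{-31468 - 44707} = \frac{-5278 - \frac{63313}{20708}}{-31468 - 44707} = - \frac{109360137}{20708 \left(-76175\right)} = \left(- \frac{109360137}{20708}\right) \left(- \frac{1}{76175}\right) = \frac{109360137}{1577431900}$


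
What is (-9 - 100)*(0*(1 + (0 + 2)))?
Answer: 0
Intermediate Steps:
(-9 - 100)*(0*(1 + (0 + 2))) = -0*(1 + 2) = -0*3 = -109*0 = 0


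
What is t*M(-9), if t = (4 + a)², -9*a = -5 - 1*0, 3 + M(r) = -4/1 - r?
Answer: 3362/81 ≈ 41.506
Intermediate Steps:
M(r) = -7 - r (M(r) = -3 + (-4/1 - r) = -3 + (-4*1 - r) = -3 + (-4 - r) = -7 - r)
a = 5/9 (a = -(-5 - 1*0)/9 = -(-5 + 0)/9 = -⅑*(-5) = 5/9 ≈ 0.55556)
t = 1681/81 (t = (4 + 5/9)² = (41/9)² = 1681/81 ≈ 20.753)
t*M(-9) = 1681*(-7 - 1*(-9))/81 = 1681*(-7 + 9)/81 = (1681/81)*2 = 3362/81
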